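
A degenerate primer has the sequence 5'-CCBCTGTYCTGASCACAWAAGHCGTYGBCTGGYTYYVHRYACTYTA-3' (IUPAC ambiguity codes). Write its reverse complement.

5'-TARAGTRYDBRRARCCAGVCRACGDCTTWTGTGSTCAGRACAGVGG-3'

Standard pairs A↔T, G↔C; ambiguity codes pair R↔Y, W↔W, S↔S, B↔V, H↔D. Complement (GGVGACARGACTSGTGTWTTCDGCARCVGACCRARRBDYRTGARAT), then reverse for 5'→3'.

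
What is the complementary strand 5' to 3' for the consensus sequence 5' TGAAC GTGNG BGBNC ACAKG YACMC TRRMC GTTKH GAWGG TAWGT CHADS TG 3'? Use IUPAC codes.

Standard pairs A↔T, G↔C; ambiguity codes pair R↔Y, M↔K, W↔W, S↔S, B↔V, D↔H, N↔N. Complement (ACTTGCACNCVCVNGTGTMCRTGKGAYYKGCAAMDCTWCCATWCAGDTHSAC), then reverse for 5'→3'.

5'-CASHTDGACWTACCWTCDMAACGKYYAGKGTRCMTGTGNVCVCNCACGTTCA-3'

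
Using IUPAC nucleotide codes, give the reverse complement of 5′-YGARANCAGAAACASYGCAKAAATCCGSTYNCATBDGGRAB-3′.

5'-VTYCCHVATGNRASCGGATTTMTGCRSTGTTTCTGNTYTCR-3'

Standard pairs A↔T, G↔C; ambiguity codes pair R↔Y, K↔M, S↔S, B↔V, D↔H, N↔N. Complement (RCTYTNGTCTTTGTSRCGTMTTTAGGCSARNGTAVHCCYTV), then reverse for 5'→3'.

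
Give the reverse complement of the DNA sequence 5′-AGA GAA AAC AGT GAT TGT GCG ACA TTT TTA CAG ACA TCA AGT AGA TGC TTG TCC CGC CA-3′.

5'-TGGCGGGACAAGCATCTACTTGATGTCTGTAAAAATGTCGCACAATCACTGTTTTCTCT-3'

Reading the sequence 3'→5' and pairing each base (A↔T, G↔C) gives the reverse complement directly.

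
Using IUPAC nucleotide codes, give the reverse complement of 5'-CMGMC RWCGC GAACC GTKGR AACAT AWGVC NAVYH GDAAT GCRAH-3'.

Standard pairs A↔T, G↔C; ambiguity codes pair R↔Y, M↔K, W↔W, D↔H, V↔B, N↔N. Complement (GKCKGYWGCGCTTGGCAMCYTTGTATWCBGNTBRDCHTTACGYTD), then reverse for 5'→3'.

5'-DTYGCATTHCDRBTNGBCWTATGTTYCMACGGTTCGCGWYGKCKG-3'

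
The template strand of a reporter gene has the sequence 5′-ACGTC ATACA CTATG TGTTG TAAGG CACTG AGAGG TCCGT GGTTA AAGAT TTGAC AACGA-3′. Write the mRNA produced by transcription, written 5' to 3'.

RNA polymerase reads the template 3'→5' and synthesizes mRNA 5'→3' by base-pairing (A→U, T→A, G↔C). The complement of the template is TGCAGTATGTGATACACAACATTCCGTGACTCTCCAGGCACCAATTTCTAAACTGTTGCT; antiparallel, so 5'→3' the coding strand is TCGTTGTCAAATCTTTAACCACGGACCTCTCAGTGCCTTACAACACATAGTGTATGACGT. Replace T with U for the mRNA.

5'-UCGUUGUCAAAUCUUUAACCACGGACCUCUCAGUGCCUUACAACACAUAGUGUAUGACGU-3'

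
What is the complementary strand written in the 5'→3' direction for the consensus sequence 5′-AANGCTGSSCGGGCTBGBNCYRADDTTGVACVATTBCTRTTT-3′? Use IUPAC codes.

5'-AAAYAGVAATBGTBCAAHHTYRGNVCVAGCCCGSSCAGCNTT-3'

Standard pairs A↔T, G↔C; ambiguity codes pair R↔Y, S↔S, B↔V, D↔H, N↔N. Complement (TTNCGACSSGCCCGAVCVNGRYTHHAACBTGBTAAVGAYAAA), then reverse for 5'→3'.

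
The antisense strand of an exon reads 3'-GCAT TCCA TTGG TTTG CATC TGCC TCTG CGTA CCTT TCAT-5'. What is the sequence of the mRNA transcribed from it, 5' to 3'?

Reading the template 3'→5' as shown, RNA polymerase pairs each base (A→U, T→A, G↔C) to build mRNA 5'→3' directly.

5'-CGUAAGGUAACCAAACGUAGACGGAGACGCAUGGAAAGUA-3'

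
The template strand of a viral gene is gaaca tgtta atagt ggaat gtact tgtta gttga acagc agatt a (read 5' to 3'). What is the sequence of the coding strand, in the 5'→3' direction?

The coding strand is complementary and antiparallel to the template: take the complement (A↔T, G↔C) and reverse.

5'-TAATCTGCTGTTCAACTAACAAGTACATTCCACTATTAACATGTTC-3'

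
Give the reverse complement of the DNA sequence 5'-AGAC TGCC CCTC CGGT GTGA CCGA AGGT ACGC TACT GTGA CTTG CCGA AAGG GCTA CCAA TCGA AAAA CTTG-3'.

5'-CAAGTTTTTCGATTGGTAGCCCTTTCGGCAAGTCACAGTAGCGTACCTTCGGTCACACCGGAGGGGCAGTCT-3'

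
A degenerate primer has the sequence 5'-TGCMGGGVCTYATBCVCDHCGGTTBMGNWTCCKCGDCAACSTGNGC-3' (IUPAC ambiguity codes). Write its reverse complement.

5′-GCNCASGTTGHCGMGGAWNCKVAACCGDHGBGVATRAGBCCCKGCA-3′

Standard pairs A↔T, G↔C; ambiguity codes pair Y↔R, M↔K, W↔W, S↔S, B↔V, D↔H, N↔N. Complement (ACGKCCCBGARTAVGBGHDGCCAAVKCNWAGGMGCHGTTGSACNCG), then reverse for 5'→3'.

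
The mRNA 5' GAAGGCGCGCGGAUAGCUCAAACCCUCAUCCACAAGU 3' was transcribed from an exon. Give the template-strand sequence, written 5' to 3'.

Replace U with T to get the coding DNA strand: GAAGGCGCGCGGATAGCTCAAACCCTCATCCACAAGT. The template strand is its reverse complement (complement CTTCCGCGCGCCTATCGAGTTTGGGAGTAGGTGTTCA, then reverse).

5′-ACTTGTGGATGAGGGTTTGAGCTATCCGCGCGCCTTC-3′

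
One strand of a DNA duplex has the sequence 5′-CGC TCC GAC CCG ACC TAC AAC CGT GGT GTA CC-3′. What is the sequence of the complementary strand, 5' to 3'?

5'-GGTACACCACGGTTGTAGGTCGGGTCGGAGCG-3'

The complement of CGCTCCGACCCGACCTACAACCGTGGTGTACC is GCGAGGCTGGGCTGGATGTTGGCACCACATGG (A↔T, G↔C). DNA strands are antiparallel, so the complementary strand runs 3'→5'; reversing gives the 5'→3' form.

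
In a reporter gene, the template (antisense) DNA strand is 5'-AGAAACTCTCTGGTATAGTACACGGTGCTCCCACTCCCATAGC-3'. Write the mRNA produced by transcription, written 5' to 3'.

5'-GCUAUGGGAGUGGGAGCACCGUGUACUAUACCAGAGAGUUUCU-3'

The mRNA has the sequence of the coding strand (reverse complement of the template) with T→U. Reverse complement of AGAAACTCTCTGGTATAGTACACGGTGCTCCCACTCCCATAGC is GCTATGGGAGTGGGAGCACCGTGTACTATACCAGAGAGTTTCT; then T→U.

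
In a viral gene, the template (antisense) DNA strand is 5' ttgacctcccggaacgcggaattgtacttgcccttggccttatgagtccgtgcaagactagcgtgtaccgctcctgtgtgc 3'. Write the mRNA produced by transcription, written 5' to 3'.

RNA polymerase reads the template 3'→5' and synthesizes mRNA 5'→3' by base-pairing (A→U, T→A, G↔C). The complement of the template is AACTGGAGGGCCTTGCGCCTTAACATGAACGGGAACCGGAATACTCAGGCACGTTCTGATCGCACATGGCGAGGACACACG; antiparallel, so 5'→3' the coding strand is GCACACAGGAGCGGTACACGCTAGTCTTGCACGGACTCATAAGGCCAAGGGCAAGTACAATTCCGCGTTCCGGGAGGTCAA. Replace T with U for the mRNA.

5'-GCACACAGGAGCGGUACACGCUAGUCUUGCACGGACUCAUAAGGCCAAGGGCAAGUACAAUUCCGCGUUCCGGGAGGUCAA-3'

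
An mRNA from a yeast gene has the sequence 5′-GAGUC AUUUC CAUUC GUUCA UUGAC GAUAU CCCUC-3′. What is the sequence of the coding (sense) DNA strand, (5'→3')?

The coding DNA strand has the same 5'→3' sequence as the mRNA with U replaced by T.

5'-GAGTCATTTCCATTCGTTCATTGACGATATCCCTC-3'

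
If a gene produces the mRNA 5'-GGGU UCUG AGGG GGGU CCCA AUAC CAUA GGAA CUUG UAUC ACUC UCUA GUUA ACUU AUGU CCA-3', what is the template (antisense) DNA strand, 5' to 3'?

Replace U with T to get the coding DNA strand: GGGTTCTGAGGGGGGTCCCAATACCATAGGAACTTGTATCACTCTCTAGTTAACTTATGTCCA. The template strand is its reverse complement (complement CCCAAGACTCCCCCCAGGGTTATGGTATCCTTGAACATAGTGAGAGATCAATTGAATACAGGT, then reverse).

5'-TGGACATAAGTTAACTAGAGAGTGATACAAGTTCCTATGGTATTGGGACCCCCCTCAGAACCC-3'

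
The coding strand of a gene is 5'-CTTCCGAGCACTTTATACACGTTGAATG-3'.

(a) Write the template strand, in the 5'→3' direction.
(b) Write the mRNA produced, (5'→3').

(a) 5'-CATTCAACGTGTATAAAGTGCTCGGAAG-3'
(b) 5'-CUUCCGAGCACUUUAUACACGUUGAAUG-3'

(a) The template strand is the reverse complement of the coding strand: complement GAAGGCTCGTGAAATATGTGCAACTTAC, then reverse.
(b) mRNA matches the coding strand with T→U.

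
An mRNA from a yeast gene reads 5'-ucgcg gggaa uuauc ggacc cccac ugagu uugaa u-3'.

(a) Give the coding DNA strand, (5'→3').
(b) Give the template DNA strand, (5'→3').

(a) 5'-TCGCGGGGAATTATCGGACCCCCACTGAGTTTGAAT-3'
(b) 5'-ATTCAAACTCAGTGGGGGTCCGATAATTCCCCGCGA-3'

(a) The coding strand matches the mRNA with U→T.
(b) The template strand is the reverse complement of the coding strand.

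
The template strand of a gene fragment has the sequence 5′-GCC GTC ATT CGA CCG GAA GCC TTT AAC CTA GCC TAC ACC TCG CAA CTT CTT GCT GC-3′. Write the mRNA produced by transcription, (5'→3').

The mRNA has the sequence of the coding strand (reverse complement of the template) with T→U. Reverse complement of GCCGTCATTCGACCGGAAGCCTTTAACCTAGCCTACACCTCGCAACTTCTTGCTGC is GCAGCAAGAAGTTGCGAGGTGTAGGCTAGGTTAAAGGCTTCCGGTCGAATGACGGC; then T→U.

5'-GCAGCAAGAAGUUGCGAGGUGUAGGCUAGGUUAAAGGCUUCCGGUCGAAUGACGGC-3'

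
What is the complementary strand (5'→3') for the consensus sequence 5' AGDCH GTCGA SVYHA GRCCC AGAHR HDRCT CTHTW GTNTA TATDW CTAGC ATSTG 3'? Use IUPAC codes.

5'-CASATGCTAGWHATATANACWADAGAGYHDYDTCTGGGYCTDRBSTCGACDGHCT-3'

Standard pairs A↔T, G↔C; ambiguity codes pair R↔Y, W↔W, S↔S, D↔H, V↔B, N↔N. Complement (TCHGDCAGCTSBRDTCYGGGTCTDYDHYGAGADAWCANATATAHWGATCGTASAC), then reverse for 5'→3'.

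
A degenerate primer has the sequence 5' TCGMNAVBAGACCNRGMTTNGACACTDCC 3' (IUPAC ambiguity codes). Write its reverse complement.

Standard pairs A↔T, G↔C; ambiguity codes pair R↔Y, M↔K, B↔V, D↔H, N↔N. Complement (AGCKNTBVTCTGGNYCKAANCTGTGAHGG), then reverse for 5'→3'.

5′-GGHAGTGTCNAAKCYNGGTCTVBTNKCGA-3′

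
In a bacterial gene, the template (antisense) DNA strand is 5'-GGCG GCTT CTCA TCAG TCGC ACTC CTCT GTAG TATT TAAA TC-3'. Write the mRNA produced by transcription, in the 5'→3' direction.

The mRNA has the sequence of the coding strand (reverse complement of the template) with T→U. Reverse complement of GGCGGCTTCTCATCAGTCGCACTCCTCTGTAGTATTTAAATC is GATTTAAATACTACAGAGGAGTGCGACTGATGAGAAGCCGCC; then T→U.

5'-GAUUUAAAUACUACAGAGGAGUGCGACUGAUGAGAAGCCGCC-3'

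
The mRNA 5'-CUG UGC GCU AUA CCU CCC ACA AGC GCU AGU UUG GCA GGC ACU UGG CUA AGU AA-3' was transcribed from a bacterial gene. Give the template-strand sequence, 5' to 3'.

5'-TTACTTAGCCAAGTGCCTGCCAAACTAGCGCTTGTGGGAGGTATAGCGCACAG-3'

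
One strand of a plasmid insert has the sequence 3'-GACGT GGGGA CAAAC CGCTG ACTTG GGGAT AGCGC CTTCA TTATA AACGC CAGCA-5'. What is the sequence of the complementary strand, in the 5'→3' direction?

The strand is given 3'→5', so its complement runs 5'→3' in the same left-to-right order: pair each base A↔T, G↔C.

5′-CTGCACCCCTGTTTGGCGACTGAACCCCTATCGCGGAAGTAATATTTGCGGTCGT-3′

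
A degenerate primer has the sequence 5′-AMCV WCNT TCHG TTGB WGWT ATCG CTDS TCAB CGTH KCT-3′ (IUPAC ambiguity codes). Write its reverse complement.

5′-AGMDACGVTGASHAGCGATAWCWVCAACDGAANGWBGKT-3′

Standard pairs A↔T, G↔C; ambiguity codes pair M↔K, W↔W, S↔S, B↔V, D↔H, N↔N. Complement (TKGBWGNAAGDCAACVWCWATAGCGAHSAGTVGCADMGA), then reverse for 5'→3'.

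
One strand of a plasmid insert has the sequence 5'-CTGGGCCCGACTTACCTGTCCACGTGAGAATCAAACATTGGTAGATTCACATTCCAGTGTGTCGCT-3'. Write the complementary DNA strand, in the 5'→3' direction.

5'-AGCGACACACTGGAATGTGAATCTACCAATGTTTGATTCTCACGTGGACAGGTAAGTCGGGCCCAG-3'

Pairing A↔T and G↔C gives GACCCGGGCTGAATGGACAGGTGCACTCTTAGTTTGTAACCATCTAAGTGTAAGGTCACACAGCGA, running 3'→5'. Reverse for the 5'→3' convention.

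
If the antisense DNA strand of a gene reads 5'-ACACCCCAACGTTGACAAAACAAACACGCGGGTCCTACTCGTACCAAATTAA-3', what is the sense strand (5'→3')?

5′-TTAATTTGGTACGAGTAGGACCCGCGTGTTTGTTTTGTCAACGTTGGGGTGT-3′

The coding strand is complementary and antiparallel to the template: take the complement (A↔T, G↔C) and reverse.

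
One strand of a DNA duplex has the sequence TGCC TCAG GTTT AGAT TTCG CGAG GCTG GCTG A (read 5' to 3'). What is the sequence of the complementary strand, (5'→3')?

Pairing A↔T and G↔C gives ACGGAGTCCAAATCTAAAGCGCTCCGACCGACT, running 3'→5'. Reverse for the 5'→3' convention.

5'-TCAGCCAGCCTCGCGAAATCTAAACCTGAGGCA-3'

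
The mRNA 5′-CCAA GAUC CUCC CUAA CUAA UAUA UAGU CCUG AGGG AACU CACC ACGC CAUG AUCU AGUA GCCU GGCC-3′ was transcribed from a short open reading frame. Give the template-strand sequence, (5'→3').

5'-GGCCAGGCTACTAGATCATGGCGTGGTGAGTTCCCTCAGGACTATATATTAGTTAGGGAGGATCTTGG-3'

Replace U with T to get the coding DNA strand: CCAAGATCCTCCCTAACTAATATATAGTCCTGAGGGAACTCACCACGCCATGATCTAGTAGCCTGGCC. The template strand is its reverse complement (complement GGTTCTAGGAGGGATTGATTATATATCAGGACTCCCTTGAGTGGTGCGGTACTAGATCATCGGACCGG, then reverse).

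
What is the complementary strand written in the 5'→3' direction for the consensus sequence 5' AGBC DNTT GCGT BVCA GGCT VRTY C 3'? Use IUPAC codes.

Standard pairs A↔T, G↔C; ambiguity codes pair R↔Y, B↔V, D↔H, N↔N. Complement (TCVGHNAACGCAVBGTCCGABYARG), then reverse for 5'→3'.

5'-GRAYBAGCCTGBVACGCAANHGVCT-3'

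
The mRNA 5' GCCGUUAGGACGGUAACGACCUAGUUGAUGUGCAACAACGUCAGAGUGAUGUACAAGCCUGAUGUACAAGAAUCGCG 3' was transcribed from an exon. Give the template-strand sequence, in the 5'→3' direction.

Replace U with T to get the coding DNA strand: GCCGTTAGGACGGTAACGACCTAGTTGATGTGCAACAACGTCAGAGTGATGTACAAGCCTGATGTACAAGAATCGCG. The template strand is its reverse complement (complement CGGCAATCCTGCCATTGCTGGATCAACTACACGTTGTTGCAGTCTCACTACATGTTCGGACTACATGTTCTTAGCGC, then reverse).

5′-CGCGATTCTTGTACATCAGGCTTGTACATCACTCTGACGTTGTTGCACATCAACTAGGTCGTTACCGTCCTAACGGC-3′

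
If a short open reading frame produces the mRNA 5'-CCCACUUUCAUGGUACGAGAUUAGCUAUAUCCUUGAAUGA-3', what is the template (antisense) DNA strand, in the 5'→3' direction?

5'-TCATTCAAGGATATAGCTAATCTCGTACCATGAAAGTGGG-3'

Replace U with T to get the coding DNA strand: CCCACTTTCATGGTACGAGATTAGCTATATCCTTGAATGA. The template strand is its reverse complement (complement GGGTGAAAGTACCATGCTCTAATCGATATAGGAACTTACT, then reverse).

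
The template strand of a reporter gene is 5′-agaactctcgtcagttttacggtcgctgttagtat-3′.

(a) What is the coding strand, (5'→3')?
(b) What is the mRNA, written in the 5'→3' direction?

(a) 5'-ATACTAACAGCGACCGTAAAACTGACGAGAGTTCT-3'
(b) 5'-AUACUAACAGCGACCGUAAAACUGACGAGAGUUCU-3'

(a) The coding strand is the reverse complement of the template: complement TCTTGAGAGCAGTCAAAATGCCAGCGACAATCATA, then reverse.
(b) mRNA has the coding-strand sequence with T→U.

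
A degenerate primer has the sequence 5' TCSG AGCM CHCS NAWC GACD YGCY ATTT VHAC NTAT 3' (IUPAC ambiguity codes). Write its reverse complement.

5'-ATANGTDBAAATRGCRHGTCGWTNSGDGKGCTCSGA-3'

Standard pairs A↔T, G↔C; ambiguity codes pair Y↔R, M↔K, W↔W, S↔S, D↔H, V↔B, N↔N. Complement (AGSCTCGKGDGSNTWGCTGHRCGRTAAABDTGNATA), then reverse for 5'→3'.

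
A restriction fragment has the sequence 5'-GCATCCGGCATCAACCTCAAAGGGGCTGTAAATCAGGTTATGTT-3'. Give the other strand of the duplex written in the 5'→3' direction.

The complement of GCATCCGGCATCAACCTCAAAGGGGCTGTAAATCAGGTTATGTT is CGTAGGCCGTAGTTGGAGTTTCCCCGACATTTAGTCCAATACAA (A↔T, G↔C). DNA strands are antiparallel, so the complementary strand runs 3'→5'; reversing gives the 5'→3' form.

5'-AACATAACCTGATTTACAGCCCCTTTGAGGTTGATGCCGGATGC-3'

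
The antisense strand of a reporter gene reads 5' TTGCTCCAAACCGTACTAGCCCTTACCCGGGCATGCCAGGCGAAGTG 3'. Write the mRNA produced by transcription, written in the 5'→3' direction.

5'-CACUUCGCCUGGCAUGCCCGGGUAAGGGCUAGUACGGUUUGGAGCAA-3'

The mRNA has the sequence of the coding strand (reverse complement of the template) with T→U. Reverse complement of TTGCTCCAAACCGTACTAGCCCTTACCCGGGCATGCCAGGCGAAGTG is CACTTCGCCTGGCATGCCCGGGTAAGGGCTAGTACGGTTTGGAGCAA; then T→U.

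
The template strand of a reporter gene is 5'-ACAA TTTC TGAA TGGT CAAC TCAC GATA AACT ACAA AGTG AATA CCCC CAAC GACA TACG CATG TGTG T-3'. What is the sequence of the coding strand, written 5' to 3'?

The coding strand is complementary and antiparallel to the template: take the complement (A↔T, G↔C) and reverse.

5'-ACACACATGCGTATGTCGTTGGGGGTATTCACTTTGTAGTTTATCGTGAGTTGACCATTCAGAAATTGT-3'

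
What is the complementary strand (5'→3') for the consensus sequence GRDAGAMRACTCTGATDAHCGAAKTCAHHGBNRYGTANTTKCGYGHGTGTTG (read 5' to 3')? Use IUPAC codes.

5'-CAACACDCRCGMAANTACRYNVCDDTGAMTTCGDTHATCAGAGTYKTCTHYC-3'

Standard pairs A↔T, G↔C; ambiguity codes pair R↔Y, M↔K, B↔V, D↔H, N↔N. Complement (CYHTCTKYTGAGACTAHTDGCTTMAGTDDCVNYRCATNAAMGCRCDCACAAC), then reverse for 5'→3'.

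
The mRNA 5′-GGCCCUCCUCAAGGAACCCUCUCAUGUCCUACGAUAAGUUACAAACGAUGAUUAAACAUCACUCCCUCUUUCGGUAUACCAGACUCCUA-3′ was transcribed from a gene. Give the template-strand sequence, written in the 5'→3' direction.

5'-TAGGAGTCTGGTATACCGAAAGAGGGAGTGATGTTTAATCATCGTTTGTAACTTATCGTAGGACATGAGAGGGTTCCTTGAGGAGGGCC-3'

Replace U with T to get the coding DNA strand: GGCCCTCCTCAAGGAACCCTCTCATGTCCTACGATAAGTTACAAACGATGATTAAACATCACTCCCTCTTTCGGTATACCAGACTCCTA. The template strand is its reverse complement (complement CCGGGAGGAGTTCCTTGGGAGAGTACAGGATGCTATTCAATGTTTGCTACTAATTTGTAGTGAGGGAGAAAGCCATATGGTCTGAGGAT, then reverse).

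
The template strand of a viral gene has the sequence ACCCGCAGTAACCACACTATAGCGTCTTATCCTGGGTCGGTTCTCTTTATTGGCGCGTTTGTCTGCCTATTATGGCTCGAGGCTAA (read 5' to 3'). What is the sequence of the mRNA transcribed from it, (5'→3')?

5'-UUAGCCUCGAGCCAUAAUAGGCAGACAAACGCGCCAAUAAAGAGAACCGACCCAGGAUAAGACGCUAUAGUGUGGUUACUGCGGGU-3'

The mRNA has the sequence of the coding strand (reverse complement of the template) with T→U. Reverse complement of ACCCGCAGTAACCACACTATAGCGTCTTATCCTGGGTCGGTTCTCTTTATTGGCGCGTTTGTCTGCCTATTATGGCTCGAGGCTAA is TTAGCCTCGAGCCATAATAGGCAGACAAACGCGCCAATAAAGAGAACCGACCCAGGATAAGACGCTATAGTGTGGTTACTGCGGGT; then T→U.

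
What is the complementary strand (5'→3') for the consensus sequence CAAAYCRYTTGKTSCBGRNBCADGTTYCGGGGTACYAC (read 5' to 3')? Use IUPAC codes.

5'-GTRGTACCCCGRAACHTGVNYCVGSAMCAARYGRTTTG-3'

Standard pairs A↔T, G↔C; ambiguity codes pair R↔Y, K↔M, S↔S, B↔V, D↔H, N↔N. Complement (GTTTRGYRAACMASGVCYNVGTHCAARGCCCCATGRTG), then reverse for 5'→3'.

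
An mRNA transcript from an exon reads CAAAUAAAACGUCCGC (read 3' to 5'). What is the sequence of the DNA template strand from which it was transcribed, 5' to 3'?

5'-GTTTATTTTGCAGGCG-3'

Written 5'→3' the mRNA is CGCCUGCAAAAUAAAC, so the coding DNA strand is CGCCTGCAAAATAAAC. The template is its reverse complement.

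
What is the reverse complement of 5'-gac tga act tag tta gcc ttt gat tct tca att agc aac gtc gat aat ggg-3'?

5'-CCCATTATCGACGTTGCTAATTGAAGAATCAAAGGCTAACTAAGTTCAGTC-3'

Reading the sequence 3'→5' and pairing each base (A↔T, G↔C) gives the reverse complement directly.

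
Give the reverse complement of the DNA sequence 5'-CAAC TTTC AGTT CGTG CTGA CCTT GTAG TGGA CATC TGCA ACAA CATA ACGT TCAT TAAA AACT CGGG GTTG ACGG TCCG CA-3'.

5′-TGCGGACCGTCAACCCCGAGTTTTTAATGAACGTTATGTTGTTGCAGATGTCCACTACAAGGTCAGCACGAACTGAAAGTTG-3′

Complement each base (A↔T, G↔C): GTTGAAAGTCAAGCACGACTGGAACATCACCTGTAGACGTTGTTGTATTGCAAGTAATTTTTGAGCCCCAACTGCCAGGCGT. Then reverse.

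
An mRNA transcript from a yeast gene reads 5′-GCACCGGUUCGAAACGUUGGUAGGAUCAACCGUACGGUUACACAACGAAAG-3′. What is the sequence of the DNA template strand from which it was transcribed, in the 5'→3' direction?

Replace U with T to get the coding DNA strand: GCACCGGTTCGAAACGTTGGTAGGATCAACCGTACGGTTACACAACGAAAG. The template strand is its reverse complement (complement CGTGGCCAAGCTTTGCAACCATCCTAGTTGGCATGCCAATGTGTTGCTTTC, then reverse).

5'-CTTTCGTTGTGTAACCGTACGGTTGATCCTACCAACGTTTCGAACCGGTGC-3'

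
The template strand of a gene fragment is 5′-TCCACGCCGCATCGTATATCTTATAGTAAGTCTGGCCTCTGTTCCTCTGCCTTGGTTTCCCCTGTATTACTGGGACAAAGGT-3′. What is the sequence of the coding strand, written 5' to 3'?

5′-ACCTTTGTCCCAGTAATACAGGGGAAACCAAGGCAGAGGAACAGAGGCCAGACTTACTATAAGATATACGATGCGGCGTGGA-3′

The coding strand is complementary and antiparallel to the template: take the complement (A↔T, G↔C) and reverse.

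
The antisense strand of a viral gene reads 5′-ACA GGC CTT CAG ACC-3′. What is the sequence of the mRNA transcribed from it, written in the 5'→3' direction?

RNA polymerase reads the template 3'→5' and synthesizes mRNA 5'→3' by base-pairing (A→U, T→A, G↔C). The complement of the template is TGTCCGGAAGTCTGG; antiparallel, so 5'→3' the coding strand is GGTCTGAAGGCCTGT. Replace T with U for the mRNA.

5'-GGUCUGAAGGCCUGU-3'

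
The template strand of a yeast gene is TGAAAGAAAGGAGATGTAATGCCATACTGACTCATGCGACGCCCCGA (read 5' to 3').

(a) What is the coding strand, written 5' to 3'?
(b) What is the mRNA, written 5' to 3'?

(a) 5′-TCGGGGCGTCGCATGAGTCAGTATGGCATTACATCTCCTTTCTTTCA-3′
(b) 5′-UCGGGGCGUCGCAUGAGUCAGUAUGGCAUUACAUCUCCUUUCUUUCA-3′

(a) The coding strand is the reverse complement of the template: complement ACTTTCTTTCCTCTACATTACGGTATGACTGAGTACGCTGCGGGGCT, then reverse.
(b) mRNA has the coding-strand sequence with T→U.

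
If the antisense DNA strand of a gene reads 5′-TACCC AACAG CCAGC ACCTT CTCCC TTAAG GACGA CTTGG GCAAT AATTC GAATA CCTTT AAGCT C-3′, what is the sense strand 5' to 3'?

5'-GAGCTTAAAGGTATTCGAATTATTGCCCAAGTCGTCCTTAAGGGAGAAGGTGCTGGCTGTTGGGTA-3'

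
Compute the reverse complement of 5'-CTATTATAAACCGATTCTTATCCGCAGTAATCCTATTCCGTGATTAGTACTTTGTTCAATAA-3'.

5'-TTATTGAACAAAGTACTAATCACGGAATAGGATTACTGCGGATAAGAATCGGTTTATAATAG-3'

Complement each base (A↔T, G↔C): GATAATATTTGGCTAAGAATAGGCGTCATTAGGATAAGGCACTAATCATGAAACAAGTTATT. Then reverse.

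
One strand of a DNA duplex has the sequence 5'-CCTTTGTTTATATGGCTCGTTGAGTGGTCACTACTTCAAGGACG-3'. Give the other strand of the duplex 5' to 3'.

Pairing A↔T and G↔C gives GGAAACAAATATACCGAGCAACTCACCAGTGATGAAGTTCCTGC, running 3'→5'. Reverse for the 5'→3' convention.

5'-CGTCCTTGAAGTAGTGACCACTCAACGAGCCATATAAACAAAGG-3'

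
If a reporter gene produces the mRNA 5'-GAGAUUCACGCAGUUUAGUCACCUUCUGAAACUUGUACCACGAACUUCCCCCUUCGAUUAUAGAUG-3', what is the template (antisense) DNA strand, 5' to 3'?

Replace U with T to get the coding DNA strand: GAGATTCACGCAGTTTAGTCACCTTCTGAAACTTGTACCACGAACTTCCCCCTTCGATTATAGATG. The template strand is its reverse complement (complement CTCTAAGTGCGTCAAATCAGTGGAAGACTTTGAACATGGTGCTTGAAGGGGGAAGCTAATATCTAC, then reverse).

5'-CATCTATAATCGAAGGGGGAAGTTCGTGGTACAAGTTTCAGAAGGTGACTAAACTGCGTGAATCTC-3'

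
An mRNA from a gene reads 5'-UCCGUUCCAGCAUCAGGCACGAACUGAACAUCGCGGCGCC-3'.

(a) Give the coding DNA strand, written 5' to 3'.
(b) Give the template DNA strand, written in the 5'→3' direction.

(a) 5'-TCCGTTCCAGCATCAGGCACGAACTGAACATCGCGGCGCC-3'
(b) 5′-GGCGCCGCGATGTTCAGTTCGTGCCTGATGCTGGAACGGA-3′

(a) The coding strand matches the mRNA with U→T.
(b) The template strand is the reverse complement of the coding strand.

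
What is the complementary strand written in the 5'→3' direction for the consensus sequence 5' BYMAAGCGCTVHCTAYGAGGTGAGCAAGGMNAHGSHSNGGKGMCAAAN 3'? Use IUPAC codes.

Standard pairs A↔T, G↔C; ambiguity codes pair Y↔R, M↔K, S↔S, B↔V, H↔D, N↔N. Complement (VRKTTCGCGABDGATRCTCCACTCGTTCCKNTDCSDSNCCMCKGTTTN), then reverse for 5'→3'.

5'-NTTTGKCMCCNSDSCDTNKCCTTGCTCACCTCRTAGDBAGCGCTTKRV-3'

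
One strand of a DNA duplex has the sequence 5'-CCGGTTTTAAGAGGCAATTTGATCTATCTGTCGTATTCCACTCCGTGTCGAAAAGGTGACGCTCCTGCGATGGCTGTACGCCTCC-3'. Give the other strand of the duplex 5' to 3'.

The complement of CCGGTTTTAAGAGGCAATTTGATCTATCTGTCGTATTCCACTCCGTGTCGAAAAGGTGACGCTCCTGCGATGGCTGTACGCCTCC is GGCCAAAATTCTCCGTTAAACTAGATAGACAGCATAAGGTGAGGCACAGCTTTTCCACTGCGAGGACGCTACCGACATGCGGAGG (A↔T, G↔C). DNA strands are antiparallel, so the complementary strand runs 3'→5'; reversing gives the 5'→3' form.

5'-GGAGGCGTACAGCCATCGCAGGAGCGTCACCTTTTCGACACGGAGTGGAATACGACAGATAGATCAAATTGCCTCTTAAAACCGG-3'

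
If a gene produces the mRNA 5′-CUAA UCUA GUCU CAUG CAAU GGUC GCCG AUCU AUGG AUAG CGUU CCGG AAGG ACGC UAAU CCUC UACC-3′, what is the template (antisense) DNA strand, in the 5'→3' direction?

5'-GGTAGAGGATTAGCGTCCTTCCGGAACGCTATCCATAGATCGGCGACCATTGCATGAGACTAGATTAG-3'

Replace U with T to get the coding DNA strand: CTAATCTAGTCTCATGCAATGGTCGCCGATCTATGGATAGCGTTCCGGAAGGACGCTAATCCTCTACC. The template strand is its reverse complement (complement GATTAGATCAGAGTACGTTACCAGCGGCTAGATACCTATCGCAAGGCCTTCCTGCGATTAGGAGATGG, then reverse).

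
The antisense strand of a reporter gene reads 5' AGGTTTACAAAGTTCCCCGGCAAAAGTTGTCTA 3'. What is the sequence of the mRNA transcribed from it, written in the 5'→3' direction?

RNA polymerase reads the template 3'→5' and synthesizes mRNA 5'→3' by base-pairing (A→U, T→A, G↔C). The complement of the template is TCCAAATGTTTCAAGGGGCCGTTTTCAACAGAT; antiparallel, so 5'→3' the coding strand is TAGACAACTTTTGCCGGGGAACTTTGTAAACCT. Replace T with U for the mRNA.

5′-UAGACAACUUUUGCCGGGGAACUUUGUAAACCU-3′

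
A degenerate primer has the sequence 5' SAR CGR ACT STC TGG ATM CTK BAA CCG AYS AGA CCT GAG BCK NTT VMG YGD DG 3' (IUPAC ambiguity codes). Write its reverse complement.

5'-CHHCRCKBAANMGVCTCAGGTCTSRTCGGTTVMAGKATCCAGASAGTYCGYTS-3'

Standard pairs A↔T, G↔C; ambiguity codes pair R↔Y, M↔K, S↔S, B↔V, D↔H, N↔N. Complement (STYGCYTGASAGACCTAKGAMVTTGGCTRSTCTGGACTCVGMNAABKCRCHHC), then reverse for 5'→3'.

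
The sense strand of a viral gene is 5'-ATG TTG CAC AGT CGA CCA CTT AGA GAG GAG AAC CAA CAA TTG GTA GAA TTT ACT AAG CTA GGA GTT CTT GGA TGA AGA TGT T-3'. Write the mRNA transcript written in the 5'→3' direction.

mRNA has the coding-strand sequence with U in place of T.

5′-AUGUUGCACAGUCGACCACUUAGAGAGGAGAACCAACAAUUGGUAGAAUUUACUAAGCUAGGAGUUCUUGGAUGAAGAUGUU-3′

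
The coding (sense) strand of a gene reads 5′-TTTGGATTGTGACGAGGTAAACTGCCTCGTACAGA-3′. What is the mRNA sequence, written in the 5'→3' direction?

The mRNA is synthesized from the template strand, so it matches the coding strand with T replaced by U.

5′-UUUGGAUUGUGACGAGGUAAACUGCCUCGUACAGA-3′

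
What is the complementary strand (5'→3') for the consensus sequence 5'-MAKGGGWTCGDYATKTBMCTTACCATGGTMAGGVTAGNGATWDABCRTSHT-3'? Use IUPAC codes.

Standard pairs A↔T, G↔C; ambiguity codes pair R↔Y, M↔K, W↔W, S↔S, B↔V, D↔H, N↔N. Complement (KTMCCCWAGCHRTAMAVKGAATGGTACCAKTCCBATCNCTAWHTVGYASDA), then reverse for 5'→3'.

5′-ADSAYGVTHWATCNCTABCCTKACCATGGTAAGKVAMATRHCGAWCCCMTK-3′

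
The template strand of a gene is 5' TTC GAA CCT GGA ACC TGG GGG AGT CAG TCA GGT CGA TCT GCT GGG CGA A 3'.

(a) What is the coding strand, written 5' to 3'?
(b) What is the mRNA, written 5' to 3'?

(a) 5′-TTCGCCCAGCAGATCGACCTGACTGACTCCCCCAGGTTCCAGGTTCGAA-3′
(b) 5'-UUCGCCCAGCAGAUCGACCUGACUGACUCCCCCAGGUUCCAGGUUCGAA-3'

(a) The coding strand is the reverse complement of the template: complement AAGCTTGGACCTTGGACCCCCTCAGTCAGTCCAGCTAGACGACCCGCTT, then reverse.
(b) mRNA has the coding-strand sequence with T→U.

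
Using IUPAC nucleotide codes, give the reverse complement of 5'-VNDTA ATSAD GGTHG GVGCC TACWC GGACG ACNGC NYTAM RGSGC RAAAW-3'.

5'-WTTTYGCSCYKTARNGCNGTCGTCCGWGTAGGCBCCDACCHTSATTAHNB-3'

Standard pairs A↔T, G↔C; ambiguity codes pair R↔Y, M↔K, W↔W, S↔S, D↔H, V↔B, N↔N. Complement (BNHATTASTHCCADCCBCGGATGWGCCTGCTGNCGNRATKYCSCGYTTTW), then reverse for 5'→3'.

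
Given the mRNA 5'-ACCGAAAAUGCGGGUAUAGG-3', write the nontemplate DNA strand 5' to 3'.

5'-ACCGAAAATGCGGGTATAGG-3'

The coding DNA strand has the same 5'→3' sequence as the mRNA with U replaced by T.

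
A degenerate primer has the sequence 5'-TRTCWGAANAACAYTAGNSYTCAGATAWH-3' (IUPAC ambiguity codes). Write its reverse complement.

Standard pairs A↔T, G↔C; ambiguity codes pair R↔Y, W↔W, S↔S, H↔D, N↔N. Complement (AYAGWCTTNTTGTRATCNSRAGTCTATWD), then reverse for 5'→3'.

5′-DWTATCTGARSNCTARTGTTNTTCWGAYA-3′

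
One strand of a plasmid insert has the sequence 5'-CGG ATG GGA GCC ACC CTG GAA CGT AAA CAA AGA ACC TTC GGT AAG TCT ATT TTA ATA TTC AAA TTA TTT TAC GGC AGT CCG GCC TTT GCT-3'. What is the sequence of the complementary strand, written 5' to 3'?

The complement of CGGATGGGAGCCACCCTGGAACGTAAACAAAGAACCTTCGGTAAGTCTATTTTAATATTCAAATTATTTTACGGCAGTCCGGCCTTTGCT is GCCTACCCTCGGTGGGACCTTGCATTTGTTTCTTGGAAGCCATTCAGATAAAATTATAAGTTTAATAAAATGCCGTCAGGCCGGAAACGA (A↔T, G↔C). DNA strands are antiparallel, so the complementary strand runs 3'→5'; reversing gives the 5'→3' form.

5′-AGCAAAGGCCGGACTGCCGTAAAATAATTTGAATATTAAAATAGACTTACCGAAGGTTCTTTGTTTACGTTCCAGGGTGGCTCCCATCCG-3′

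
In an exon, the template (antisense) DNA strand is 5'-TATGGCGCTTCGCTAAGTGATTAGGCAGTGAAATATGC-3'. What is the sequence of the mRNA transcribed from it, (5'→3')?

5'-GCAUAUUUCACUGCCUAAUCACUUAGCGAAGCGCCAUA-3'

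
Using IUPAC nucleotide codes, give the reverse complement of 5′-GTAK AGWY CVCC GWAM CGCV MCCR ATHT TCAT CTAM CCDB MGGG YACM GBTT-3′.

5'-AAVCKGTRCCCKVHGGKTAGATGAADATYGGKBGCGKTWCGGBGRWCTMTAC-3'

Standard pairs A↔T, G↔C; ambiguity codes pair R↔Y, M↔K, W↔W, B↔V, D↔H. Complement (CATMTCWRGBGGCWTKGCGBKGGYTADAAGTAGATKGGHVKCCCRTGKCVAA), then reverse for 5'→3'.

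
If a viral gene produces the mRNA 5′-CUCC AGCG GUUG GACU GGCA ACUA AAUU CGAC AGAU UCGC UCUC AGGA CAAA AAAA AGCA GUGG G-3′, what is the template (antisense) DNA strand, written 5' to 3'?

Replace U with T to get the coding DNA strand: CTCCAGCGGTTGGACTGGCAACTAAATTCGACAGATTCGCTCTCAGGACAAAAAAAAGCAGTGGG. The template strand is its reverse complement (complement GAGGTCGCCAACCTGACCGTTGATTTAAGCTGTCTAAGCGAGAGTCCTGTTTTTTTTCGTCACCC, then reverse).

5'-CCCACTGCTTTTTTTTGTCCTGAGAGCGAATCTGTCGAATTTAGTTGCCAGTCCAACCGCTGGAG-3'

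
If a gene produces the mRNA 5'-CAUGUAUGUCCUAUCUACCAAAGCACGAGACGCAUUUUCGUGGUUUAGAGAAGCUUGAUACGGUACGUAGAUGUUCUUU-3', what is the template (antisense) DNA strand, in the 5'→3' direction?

Replace U with T to get the coding DNA strand: CATGTATGTCCTATCTACCAAAGCACGAGACGCATTTTCGTGGTTTAGAGAAGCTTGATACGGTACGTAGATGTTCTTT. The template strand is its reverse complement (complement GTACATACAGGATAGATGGTTTCGTGCTCTGCGTAAAAGCACCAAATCTCTTCGAACTATGCCATGCATCTACAAGAAA, then reverse).

5'-AAAGAACATCTACGTACCGTATCAAGCTTCTCTAAACCACGAAAATGCGTCTCGTGCTTTGGTAGATAGGACATACATG-3'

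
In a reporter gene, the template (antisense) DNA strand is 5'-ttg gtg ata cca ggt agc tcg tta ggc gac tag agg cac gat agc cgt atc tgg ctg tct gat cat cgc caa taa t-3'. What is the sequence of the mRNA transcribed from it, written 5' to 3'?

5'-AUUAUUGGCGAUGAUCAGACAGCCAGAUACGGCUAUCGUGCCUCUAGUCGCCUAACGAGCUACCUGGUAUCACCAA-3'

RNA polymerase reads the template 3'→5' and synthesizes mRNA 5'→3' by base-pairing (A→U, T→A, G↔C). The complement of the template is AACCACTATGGTCCATCGAGCAATCCGCTGATCTCCGTGCTATCGGCATAGACCGACAGACTAGTAGCGGTTATTA; antiparallel, so 5'→3' the coding strand is ATTATTGGCGATGATCAGACAGCCAGATACGGCTATCGTGCCTCTAGTCGCCTAACGAGCTACCTGGTATCACCAA. Replace T with U for the mRNA.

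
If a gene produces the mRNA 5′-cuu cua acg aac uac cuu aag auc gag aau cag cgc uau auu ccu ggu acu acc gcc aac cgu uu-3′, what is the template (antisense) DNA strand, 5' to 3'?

5'-AAACGGTTGGCGGTAGTACCAGGAATATAGCGCTGATTCTCGATCTTAAGGTAGTTCGTTAGAAG-3'

Replace U with T to get the coding DNA strand: CTTCTAACGAACTACCTTAAGATCGAGAATCAGCGCTATATTCCTGGTACTACCGCCAACCGTTT. The template strand is its reverse complement (complement GAAGATTGCTTGATGGAATTCTAGCTCTTAGTCGCGATATAAGGACCATGATGGCGGTTGGCAAA, then reverse).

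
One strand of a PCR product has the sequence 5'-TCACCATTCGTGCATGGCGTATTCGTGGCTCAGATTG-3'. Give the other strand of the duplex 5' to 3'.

Pairing A↔T and G↔C gives AGTGGTAAGCACGTACCGCATAAGCACCGAGTCTAAC, running 3'→5'. Reverse for the 5'→3' convention.

5'-CAATCTGAGCCACGAATACGCCATGCACGAATGGTGA-3'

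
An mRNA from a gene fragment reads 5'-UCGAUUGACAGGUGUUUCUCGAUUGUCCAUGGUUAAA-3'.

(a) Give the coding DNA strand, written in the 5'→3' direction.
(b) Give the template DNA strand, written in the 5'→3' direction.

(a) 5'-TCGATTGACAGGTGTTTCTCGATTGTCCATGGTTAAA-3'
(b) 5'-TTTAACCATGGACAATCGAGAAACACCTGTCAATCGA-3'

(a) The coding strand matches the mRNA with U→T.
(b) The template strand is the reverse complement of the coding strand.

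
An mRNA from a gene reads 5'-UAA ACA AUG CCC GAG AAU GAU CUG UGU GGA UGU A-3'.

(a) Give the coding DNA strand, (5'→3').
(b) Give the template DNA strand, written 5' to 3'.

(a) The coding strand matches the mRNA with U→T.
(b) The template strand is the reverse complement of the coding strand.

(a) 5′-TAAACAATGCCCGAGAATGATCTGTGTGGATGTA-3′
(b) 5'-TACATCCACACAGATCATTCTCGGGCATTGTTTA-3'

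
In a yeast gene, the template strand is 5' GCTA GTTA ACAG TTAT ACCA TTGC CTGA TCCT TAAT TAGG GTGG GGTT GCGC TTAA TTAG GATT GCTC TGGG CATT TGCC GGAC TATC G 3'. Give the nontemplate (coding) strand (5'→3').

The coding strand is complementary and antiparallel to the template: take the complement (A↔T, G↔C) and reverse.

5'-CGATAGTCCGGCAAATGCCCAGAGCAATCCTAATTAAGCGCAACCCCACCCTAATTAAGGATCAGGCAATGGTATAACTGTTAACTAGC-3'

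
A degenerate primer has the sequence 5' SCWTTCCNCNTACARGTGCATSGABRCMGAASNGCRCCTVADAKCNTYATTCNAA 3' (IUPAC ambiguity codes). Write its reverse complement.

5'-TTNGAATRANGMTHTBAGGYGCNSTTCKGYVTCSATGCACYTGTANGNGGAAWGS-3'

Standard pairs A↔T, G↔C; ambiguity codes pair R↔Y, M↔K, W↔W, S↔S, B↔V, D↔H, N↔N. Complement (SGWAAGGNGNATGTYCACGTASCTVYGKCTTSNCGYGGABTHTMGNARTAAGNTT), then reverse for 5'→3'.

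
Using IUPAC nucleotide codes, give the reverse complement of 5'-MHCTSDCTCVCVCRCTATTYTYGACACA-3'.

5'-TGTGTCRARAATAGYGBGBGAGHSAGDK-3'

Standard pairs A↔T, G↔C; ambiguity codes pair R↔Y, M↔K, S↔S, D↔H, V↔B. Complement (KDGASHGAGBGBGYGATAARARCTGTGT), then reverse for 5'→3'.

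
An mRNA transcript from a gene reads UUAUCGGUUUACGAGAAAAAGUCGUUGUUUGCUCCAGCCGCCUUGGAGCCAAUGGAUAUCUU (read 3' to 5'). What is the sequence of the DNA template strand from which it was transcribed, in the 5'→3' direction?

5'-AATAGCCAAATGCTCTTTTTCAGCAACAAACGAGGTCGGCGGAACCTCGGTTACCTATAGAA-3'

Written 5'→3' the mRNA is UUCUAUAGGUAACCGAGGUUCCGCCGACCUCGUUUGUUGCUGAAAAAGAGCAUUUGGCUAUU, so the coding DNA strand is TTCTATAGGTAACCGAGGTTCCGCCGACCTCGTTTGTTGCTGAAAAAGAGCATTTGGCTATT. The template is its reverse complement.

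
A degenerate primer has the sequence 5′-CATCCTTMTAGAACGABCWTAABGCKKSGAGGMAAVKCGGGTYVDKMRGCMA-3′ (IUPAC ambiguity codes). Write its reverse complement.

Standard pairs A↔T, G↔C; ambiguity codes pair R↔Y, M↔K, W↔W, S↔S, B↔V, D↔H. Complement (GTAGGAAKATCTTGCTVGWATTVCGMMSCTCCKTTBMGCCCARBHMKYCGKT), then reverse for 5'→3'.

5'-TKGCYKMHBRACCCGMBTTKCCTCSMMGCVTTAWGVTCGTTCTAKAAGGATG-3'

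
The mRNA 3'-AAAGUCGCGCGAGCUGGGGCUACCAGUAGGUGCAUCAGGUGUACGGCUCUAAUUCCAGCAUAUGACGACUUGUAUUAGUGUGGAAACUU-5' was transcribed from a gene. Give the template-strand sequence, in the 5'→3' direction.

5'-TTTCAGCGCGCTCGACCCCGATGGTCATCCACGTAGTCCACATGCCGAGATTAAGGTCGTATACTGCTGAACATAATCACACCTTTGAA-3'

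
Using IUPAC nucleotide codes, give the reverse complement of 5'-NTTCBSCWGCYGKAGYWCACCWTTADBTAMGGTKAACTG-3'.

Standard pairs A↔T, G↔C; ambiguity codes pair Y↔R, M↔K, W↔W, S↔S, B↔V, D↔H, N↔N. Complement (NAAGVSGWCGRCMTCRWGTGGWAATHVATKCCAMTTGAC), then reverse for 5'→3'.

5′-CAGTTMACCKTAVHTAAWGGTGWRCTMCRGCWGSVGAAN-3′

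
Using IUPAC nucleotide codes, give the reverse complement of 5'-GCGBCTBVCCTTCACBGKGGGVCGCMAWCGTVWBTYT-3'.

5'-ARAVWBACGWTKGCGBCCCMCVGTGAAGGBVAGVCGC-3'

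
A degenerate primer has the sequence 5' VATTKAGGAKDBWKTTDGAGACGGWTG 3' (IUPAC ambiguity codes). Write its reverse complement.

5′-CAWCCGTCTCHAAMWVHMTCCTMAATB-3′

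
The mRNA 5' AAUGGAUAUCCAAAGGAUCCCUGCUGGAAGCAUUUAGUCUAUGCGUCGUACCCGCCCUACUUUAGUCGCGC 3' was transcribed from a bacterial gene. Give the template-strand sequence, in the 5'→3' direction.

Replace U with T to get the coding DNA strand: AATGGATATCCAAAGGATCCCTGCTGGAAGCATTTAGTCTATGCGTCGTACCCGCCCTACTTTAGTCGCGC. The template strand is its reverse complement (complement TTACCTATAGGTTTCCTAGGGACGACCTTCGTAAATCAGATACGCAGCATGGGCGGGATGAAATCAGCGCG, then reverse).

5'-GCGCGACTAAAGTAGGGCGGGTACGACGCATAGACTAAATGCTTCCAGCAGGGATCCTTTGGATATCCATT-3'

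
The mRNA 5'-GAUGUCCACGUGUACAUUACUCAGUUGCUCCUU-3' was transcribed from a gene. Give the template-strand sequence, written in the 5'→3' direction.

Replace U with T to get the coding DNA strand: GATGTCCACGTGTACATTACTCAGTTGCTCCTT. The template strand is its reverse complement (complement CTACAGGTGCACATGTAATGAGTCAACGAGGAA, then reverse).

5'-AAGGAGCAACTGAGTAATGTACACGTGGACATC-3'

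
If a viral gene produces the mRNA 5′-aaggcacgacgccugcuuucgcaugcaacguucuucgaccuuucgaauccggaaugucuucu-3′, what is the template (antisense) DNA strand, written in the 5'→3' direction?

5'-AGAAGACATTCCGGATTCGAAAGGTCGAAGAACGTTGCATGCGAAAGCAGGCGTCGTGCCTT-3'

Replace U with T to get the coding DNA strand: AAGGCACGACGCCTGCTTTCGCATGCAACGTTCTTCGACCTTTCGAATCCGGAATGTCTTCT. The template strand is its reverse complement (complement TTCCGTGCTGCGGACGAAAGCGTACGTTGCAAGAAGCTGGAAAGCTTAGGCCTTACAGAAGA, then reverse).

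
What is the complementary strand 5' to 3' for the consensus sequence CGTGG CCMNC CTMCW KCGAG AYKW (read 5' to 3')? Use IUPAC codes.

Standard pairs A↔T, G↔C; ambiguity codes pair Y↔R, M↔K, W↔W, N↔N. Complement (GCACCGGKNGGAKGWMGCTCTRMW), then reverse for 5'→3'.

5′-WMRTCTCGMWGKAGGNKGGCCACG-3′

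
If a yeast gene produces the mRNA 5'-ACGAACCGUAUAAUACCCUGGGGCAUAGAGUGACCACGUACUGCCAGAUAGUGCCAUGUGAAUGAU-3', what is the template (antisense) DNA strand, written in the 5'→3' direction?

5'-ATCATTCACATGGCACTATCTGGCAGTACGTGGTCACTCTATGCCCCAGGGTATTATACGGTTCGT-3'

Replace U with T to get the coding DNA strand: ACGAACCGTATAATACCCTGGGGCATAGAGTGACCACGTACTGCCAGATAGTGCCATGTGAATGAT. The template strand is its reverse complement (complement TGCTTGGCATATTATGGGACCCCGTATCTCACTGGTGCATGACGGTCTATCACGGTACACTTACTA, then reverse).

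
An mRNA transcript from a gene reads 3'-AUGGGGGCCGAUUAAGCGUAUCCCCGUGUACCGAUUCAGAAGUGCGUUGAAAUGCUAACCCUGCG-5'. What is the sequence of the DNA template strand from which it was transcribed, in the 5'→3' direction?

5′-TACCCCCGGCTAATTCGCATAGGGGCACATGGCTAAGTCTTCACGCAACTTTACGATTGGGACGC-3′

Written 5'→3' the mRNA is GCGUCCCAAUCGUAAAGUUGCGUGAAGACUUAGCCAUGUGCCCCUAUGCGAAUUAGCCGGGGGUA, so the coding DNA strand is GCGTCCCAATCGTAAAGTTGCGTGAAGACTTAGCCATGTGCCCCTATGCGAATTAGCCGGGGGTA. The template is its reverse complement.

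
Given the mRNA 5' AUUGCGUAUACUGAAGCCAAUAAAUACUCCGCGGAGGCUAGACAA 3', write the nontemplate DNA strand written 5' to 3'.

5'-ATTGCGTATACTGAAGCCAATAAATACTCCGCGGAGGCTAGACAA-3'

The coding DNA strand has the same 5'→3' sequence as the mRNA with U replaced by T.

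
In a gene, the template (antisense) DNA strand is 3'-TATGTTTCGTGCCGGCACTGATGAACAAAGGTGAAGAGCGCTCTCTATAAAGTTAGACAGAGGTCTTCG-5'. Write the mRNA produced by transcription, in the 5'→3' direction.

Reading the template 3'→5' as shown, RNA polymerase pairs each base (A→U, T→A, G↔C) to build mRNA 5'→3' directly.

5′-AUACAAAGCACGGCCGUGACUACUUGUUUCCACUUCUCGCGAGAGAUAUUUCAAUCUGUCUCCAGAAGC-3′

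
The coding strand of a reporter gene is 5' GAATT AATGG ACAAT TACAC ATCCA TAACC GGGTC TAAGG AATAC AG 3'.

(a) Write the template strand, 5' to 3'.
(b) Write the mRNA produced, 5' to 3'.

(a) 5′-CTGTATTCCTTAGACCCGGTTATGGATGTGTAATTGTCCATTAATTC-3′
(b) 5'-GAAUUAAUGGACAAUUACACAUCCAUAACCGGGUCUAAGGAAUACAG-3'

(a) The template strand is the reverse complement of the coding strand: complement CTTAATTACCTGTTAATGTGTAGGTATTGGCCCAGATTCCTTATGTC, then reverse.
(b) mRNA matches the coding strand with T→U.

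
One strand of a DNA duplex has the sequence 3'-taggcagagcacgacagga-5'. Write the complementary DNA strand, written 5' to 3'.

The strand is given 3'→5', so its complement runs 5'→3' in the same left-to-right order: pair each base A↔T, G↔C.

5'-ATCCGTCTCGTGCTGTCCT-3'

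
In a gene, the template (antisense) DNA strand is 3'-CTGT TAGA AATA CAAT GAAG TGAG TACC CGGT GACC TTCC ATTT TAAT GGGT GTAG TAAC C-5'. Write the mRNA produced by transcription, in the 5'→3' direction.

5'-GACAAUCUUUAUGUUACUUCACUCAUGGGCCACUGGAAGGUAAAAUUACCCACAUCAUUGG-3'

Reading the template 3'→5' as shown, RNA polymerase pairs each base (A→U, T→A, G↔C) to build mRNA 5'→3' directly.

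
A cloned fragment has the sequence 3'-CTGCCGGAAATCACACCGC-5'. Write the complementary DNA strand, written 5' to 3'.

The strand is given 3'→5', so its complement runs 5'→3' in the same left-to-right order: pair each base A↔T, G↔C.

5'-GACGGCCTTTAGTGTGGCG-3'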